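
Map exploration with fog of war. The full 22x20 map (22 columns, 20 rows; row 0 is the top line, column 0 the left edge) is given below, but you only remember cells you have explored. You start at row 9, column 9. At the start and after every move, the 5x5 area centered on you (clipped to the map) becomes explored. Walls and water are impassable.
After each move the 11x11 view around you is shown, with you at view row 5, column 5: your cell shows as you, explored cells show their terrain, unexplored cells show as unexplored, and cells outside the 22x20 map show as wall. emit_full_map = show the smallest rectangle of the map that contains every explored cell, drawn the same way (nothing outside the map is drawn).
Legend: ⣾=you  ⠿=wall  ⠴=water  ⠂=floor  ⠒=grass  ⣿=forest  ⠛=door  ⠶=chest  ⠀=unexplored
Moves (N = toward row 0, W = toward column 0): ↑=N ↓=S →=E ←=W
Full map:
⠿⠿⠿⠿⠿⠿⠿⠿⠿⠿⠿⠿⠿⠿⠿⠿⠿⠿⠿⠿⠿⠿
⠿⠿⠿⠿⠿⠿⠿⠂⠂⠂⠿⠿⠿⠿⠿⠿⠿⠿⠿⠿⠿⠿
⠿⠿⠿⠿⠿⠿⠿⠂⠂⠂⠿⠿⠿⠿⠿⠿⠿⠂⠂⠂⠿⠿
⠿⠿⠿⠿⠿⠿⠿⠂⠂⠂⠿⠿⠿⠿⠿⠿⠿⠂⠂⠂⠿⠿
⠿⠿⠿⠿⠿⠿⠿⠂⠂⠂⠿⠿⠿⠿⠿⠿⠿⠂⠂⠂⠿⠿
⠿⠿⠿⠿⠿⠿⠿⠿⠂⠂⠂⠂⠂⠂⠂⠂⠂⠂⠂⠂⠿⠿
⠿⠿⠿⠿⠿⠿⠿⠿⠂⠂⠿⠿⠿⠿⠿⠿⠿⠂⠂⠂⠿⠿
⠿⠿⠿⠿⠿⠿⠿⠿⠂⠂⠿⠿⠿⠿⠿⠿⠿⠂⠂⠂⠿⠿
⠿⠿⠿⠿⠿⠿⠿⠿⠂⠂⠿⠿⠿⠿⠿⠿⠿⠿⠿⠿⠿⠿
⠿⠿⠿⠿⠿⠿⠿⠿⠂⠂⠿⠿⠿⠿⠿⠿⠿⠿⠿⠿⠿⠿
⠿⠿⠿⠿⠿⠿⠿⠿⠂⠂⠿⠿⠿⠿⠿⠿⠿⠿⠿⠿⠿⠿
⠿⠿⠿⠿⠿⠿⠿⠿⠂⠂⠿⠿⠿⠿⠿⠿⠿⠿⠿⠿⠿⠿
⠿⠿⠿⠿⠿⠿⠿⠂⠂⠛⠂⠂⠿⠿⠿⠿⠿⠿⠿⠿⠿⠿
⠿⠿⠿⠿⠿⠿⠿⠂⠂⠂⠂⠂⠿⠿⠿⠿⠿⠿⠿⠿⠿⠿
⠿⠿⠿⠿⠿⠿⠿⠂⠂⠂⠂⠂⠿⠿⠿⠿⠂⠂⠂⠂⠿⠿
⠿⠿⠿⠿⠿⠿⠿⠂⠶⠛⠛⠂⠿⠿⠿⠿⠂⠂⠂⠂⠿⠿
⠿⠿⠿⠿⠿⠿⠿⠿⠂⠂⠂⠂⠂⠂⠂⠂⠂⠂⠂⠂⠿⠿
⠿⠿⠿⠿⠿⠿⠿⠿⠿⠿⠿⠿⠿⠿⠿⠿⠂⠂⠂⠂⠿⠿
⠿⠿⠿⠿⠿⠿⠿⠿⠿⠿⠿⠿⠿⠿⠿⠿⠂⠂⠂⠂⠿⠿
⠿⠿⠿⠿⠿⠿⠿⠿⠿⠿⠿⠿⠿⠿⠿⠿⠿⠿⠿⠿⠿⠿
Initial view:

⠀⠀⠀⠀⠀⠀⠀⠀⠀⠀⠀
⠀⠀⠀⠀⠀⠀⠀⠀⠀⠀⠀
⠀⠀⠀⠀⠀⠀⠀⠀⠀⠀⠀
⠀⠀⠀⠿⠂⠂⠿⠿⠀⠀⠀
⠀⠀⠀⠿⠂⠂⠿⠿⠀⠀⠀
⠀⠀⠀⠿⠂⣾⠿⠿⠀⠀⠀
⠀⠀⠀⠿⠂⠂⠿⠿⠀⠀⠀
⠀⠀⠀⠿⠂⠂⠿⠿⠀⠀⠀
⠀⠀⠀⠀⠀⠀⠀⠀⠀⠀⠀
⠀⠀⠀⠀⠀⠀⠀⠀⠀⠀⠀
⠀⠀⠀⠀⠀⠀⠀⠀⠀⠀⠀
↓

⠀⠀⠀⠀⠀⠀⠀⠀⠀⠀⠀
⠀⠀⠀⠀⠀⠀⠀⠀⠀⠀⠀
⠀⠀⠀⠿⠂⠂⠿⠿⠀⠀⠀
⠀⠀⠀⠿⠂⠂⠿⠿⠀⠀⠀
⠀⠀⠀⠿⠂⠂⠿⠿⠀⠀⠀
⠀⠀⠀⠿⠂⣾⠿⠿⠀⠀⠀
⠀⠀⠀⠿⠂⠂⠿⠿⠀⠀⠀
⠀⠀⠀⠂⠂⠛⠂⠂⠀⠀⠀
⠀⠀⠀⠀⠀⠀⠀⠀⠀⠀⠀
⠀⠀⠀⠀⠀⠀⠀⠀⠀⠀⠀
⠀⠀⠀⠀⠀⠀⠀⠀⠀⠀⠀

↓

⠀⠀⠀⠀⠀⠀⠀⠀⠀⠀⠀
⠀⠀⠀⠿⠂⠂⠿⠿⠀⠀⠀
⠀⠀⠀⠿⠂⠂⠿⠿⠀⠀⠀
⠀⠀⠀⠿⠂⠂⠿⠿⠀⠀⠀
⠀⠀⠀⠿⠂⠂⠿⠿⠀⠀⠀
⠀⠀⠀⠿⠂⣾⠿⠿⠀⠀⠀
⠀⠀⠀⠂⠂⠛⠂⠂⠀⠀⠀
⠀⠀⠀⠂⠂⠂⠂⠂⠀⠀⠀
⠀⠀⠀⠀⠀⠀⠀⠀⠀⠀⠀
⠀⠀⠀⠀⠀⠀⠀⠀⠀⠀⠀
⠀⠀⠀⠀⠀⠀⠀⠀⠀⠀⠀

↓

⠀⠀⠀⠿⠂⠂⠿⠿⠀⠀⠀
⠀⠀⠀⠿⠂⠂⠿⠿⠀⠀⠀
⠀⠀⠀⠿⠂⠂⠿⠿⠀⠀⠀
⠀⠀⠀⠿⠂⠂⠿⠿⠀⠀⠀
⠀⠀⠀⠿⠂⠂⠿⠿⠀⠀⠀
⠀⠀⠀⠂⠂⣾⠂⠂⠀⠀⠀
⠀⠀⠀⠂⠂⠂⠂⠂⠀⠀⠀
⠀⠀⠀⠂⠂⠂⠂⠂⠀⠀⠀
⠀⠀⠀⠀⠀⠀⠀⠀⠀⠀⠀
⠀⠀⠀⠀⠀⠀⠀⠀⠀⠀⠀
⠀⠀⠀⠀⠀⠀⠀⠀⠀⠀⠀

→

⠀⠀⠿⠂⠂⠿⠿⠀⠀⠀⠀
⠀⠀⠿⠂⠂⠿⠿⠀⠀⠀⠀
⠀⠀⠿⠂⠂⠿⠿⠀⠀⠀⠀
⠀⠀⠿⠂⠂⠿⠿⠿⠀⠀⠀
⠀⠀⠿⠂⠂⠿⠿⠿⠀⠀⠀
⠀⠀⠂⠂⠛⣾⠂⠿⠀⠀⠀
⠀⠀⠂⠂⠂⠂⠂⠿⠀⠀⠀
⠀⠀⠂⠂⠂⠂⠂⠿⠀⠀⠀
⠀⠀⠀⠀⠀⠀⠀⠀⠀⠀⠀
⠀⠀⠀⠀⠀⠀⠀⠀⠀⠀⠀
⠀⠀⠀⠀⠀⠀⠀⠀⠀⠀⠀

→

⠀⠿⠂⠂⠿⠿⠀⠀⠀⠀⠀
⠀⠿⠂⠂⠿⠿⠀⠀⠀⠀⠀
⠀⠿⠂⠂⠿⠿⠀⠀⠀⠀⠀
⠀⠿⠂⠂⠿⠿⠿⠿⠀⠀⠀
⠀⠿⠂⠂⠿⠿⠿⠿⠀⠀⠀
⠀⠂⠂⠛⠂⣾⠿⠿⠀⠀⠀
⠀⠂⠂⠂⠂⠂⠿⠿⠀⠀⠀
⠀⠂⠂⠂⠂⠂⠿⠿⠀⠀⠀
⠀⠀⠀⠀⠀⠀⠀⠀⠀⠀⠀
⠀⠀⠀⠀⠀⠀⠀⠀⠀⠀⠀
⠀⠀⠀⠀⠀⠀⠀⠀⠀⠀⠀

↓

⠀⠿⠂⠂⠿⠿⠀⠀⠀⠀⠀
⠀⠿⠂⠂⠿⠿⠀⠀⠀⠀⠀
⠀⠿⠂⠂⠿⠿⠿⠿⠀⠀⠀
⠀⠿⠂⠂⠿⠿⠿⠿⠀⠀⠀
⠀⠂⠂⠛⠂⠂⠿⠿⠀⠀⠀
⠀⠂⠂⠂⠂⣾⠿⠿⠀⠀⠀
⠀⠂⠂⠂⠂⠂⠿⠿⠀⠀⠀
⠀⠀⠀⠛⠛⠂⠿⠿⠀⠀⠀
⠀⠀⠀⠀⠀⠀⠀⠀⠀⠀⠀
⠀⠀⠀⠀⠀⠀⠀⠀⠀⠀⠀
⠀⠀⠀⠀⠀⠀⠀⠀⠀⠀⠀

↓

⠀⠿⠂⠂⠿⠿⠀⠀⠀⠀⠀
⠀⠿⠂⠂⠿⠿⠿⠿⠀⠀⠀
⠀⠿⠂⠂⠿⠿⠿⠿⠀⠀⠀
⠀⠂⠂⠛⠂⠂⠿⠿⠀⠀⠀
⠀⠂⠂⠂⠂⠂⠿⠿⠀⠀⠀
⠀⠂⠂⠂⠂⣾⠿⠿⠀⠀⠀
⠀⠀⠀⠛⠛⠂⠿⠿⠀⠀⠀
⠀⠀⠀⠂⠂⠂⠂⠂⠀⠀⠀
⠀⠀⠀⠀⠀⠀⠀⠀⠀⠀⠀
⠀⠀⠀⠀⠀⠀⠀⠀⠀⠀⠀
⠀⠀⠀⠀⠀⠀⠀⠀⠀⠀⠀

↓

⠀⠿⠂⠂⠿⠿⠿⠿⠀⠀⠀
⠀⠿⠂⠂⠿⠿⠿⠿⠀⠀⠀
⠀⠂⠂⠛⠂⠂⠿⠿⠀⠀⠀
⠀⠂⠂⠂⠂⠂⠿⠿⠀⠀⠀
⠀⠂⠂⠂⠂⠂⠿⠿⠀⠀⠀
⠀⠀⠀⠛⠛⣾⠿⠿⠀⠀⠀
⠀⠀⠀⠂⠂⠂⠂⠂⠀⠀⠀
⠀⠀⠀⠿⠿⠿⠿⠿⠀⠀⠀
⠀⠀⠀⠀⠀⠀⠀⠀⠀⠀⠀
⠀⠀⠀⠀⠀⠀⠀⠀⠀⠀⠀
⠿⠿⠿⠿⠿⠿⠿⠿⠿⠿⠿

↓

⠀⠿⠂⠂⠿⠿⠿⠿⠀⠀⠀
⠀⠂⠂⠛⠂⠂⠿⠿⠀⠀⠀
⠀⠂⠂⠂⠂⠂⠿⠿⠀⠀⠀
⠀⠂⠂⠂⠂⠂⠿⠿⠀⠀⠀
⠀⠀⠀⠛⠛⠂⠿⠿⠀⠀⠀
⠀⠀⠀⠂⠂⣾⠂⠂⠀⠀⠀
⠀⠀⠀⠿⠿⠿⠿⠿⠀⠀⠀
⠀⠀⠀⠿⠿⠿⠿⠿⠀⠀⠀
⠀⠀⠀⠀⠀⠀⠀⠀⠀⠀⠀
⠿⠿⠿⠿⠿⠿⠿⠿⠿⠿⠿
⠿⠿⠿⠿⠿⠿⠿⠿⠿⠿⠿

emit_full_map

⠿⠂⠂⠿⠿⠀⠀
⠿⠂⠂⠿⠿⠀⠀
⠿⠂⠂⠿⠿⠀⠀
⠿⠂⠂⠿⠿⠿⠿
⠿⠂⠂⠿⠿⠿⠿
⠂⠂⠛⠂⠂⠿⠿
⠂⠂⠂⠂⠂⠿⠿
⠂⠂⠂⠂⠂⠿⠿
⠀⠀⠛⠛⠂⠿⠿
⠀⠀⠂⠂⣾⠂⠂
⠀⠀⠿⠿⠿⠿⠿
⠀⠀⠿⠿⠿⠿⠿

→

⠿⠂⠂⠿⠿⠿⠿⠀⠀⠀⠀
⠂⠂⠛⠂⠂⠿⠿⠀⠀⠀⠀
⠂⠂⠂⠂⠂⠿⠿⠀⠀⠀⠀
⠂⠂⠂⠂⠂⠿⠿⠿⠀⠀⠀
⠀⠀⠛⠛⠂⠿⠿⠿⠀⠀⠀
⠀⠀⠂⠂⠂⣾⠂⠂⠀⠀⠀
⠀⠀⠿⠿⠿⠿⠿⠿⠀⠀⠀
⠀⠀⠿⠿⠿⠿⠿⠿⠀⠀⠀
⠀⠀⠀⠀⠀⠀⠀⠀⠀⠀⠀
⠿⠿⠿⠿⠿⠿⠿⠿⠿⠿⠿
⠿⠿⠿⠿⠿⠿⠿⠿⠿⠿⠿

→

⠂⠂⠿⠿⠿⠿⠀⠀⠀⠀⠀
⠂⠛⠂⠂⠿⠿⠀⠀⠀⠀⠀
⠂⠂⠂⠂⠿⠿⠀⠀⠀⠀⠀
⠂⠂⠂⠂⠿⠿⠿⠿⠀⠀⠀
⠀⠛⠛⠂⠿⠿⠿⠿⠀⠀⠀
⠀⠂⠂⠂⠂⣾⠂⠂⠀⠀⠀
⠀⠿⠿⠿⠿⠿⠿⠿⠀⠀⠀
⠀⠿⠿⠿⠿⠿⠿⠿⠀⠀⠀
⠀⠀⠀⠀⠀⠀⠀⠀⠀⠀⠀
⠿⠿⠿⠿⠿⠿⠿⠿⠿⠿⠿
⠿⠿⠿⠿⠿⠿⠿⠿⠿⠿⠿

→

⠂⠿⠿⠿⠿⠀⠀⠀⠀⠀⠀
⠛⠂⠂⠿⠿⠀⠀⠀⠀⠀⠀
⠂⠂⠂⠿⠿⠀⠀⠀⠀⠀⠀
⠂⠂⠂⠿⠿⠿⠿⠂⠀⠀⠀
⠛⠛⠂⠿⠿⠿⠿⠂⠀⠀⠀
⠂⠂⠂⠂⠂⣾⠂⠂⠀⠀⠀
⠿⠿⠿⠿⠿⠿⠿⠂⠀⠀⠀
⠿⠿⠿⠿⠿⠿⠿⠂⠀⠀⠀
⠀⠀⠀⠀⠀⠀⠀⠀⠀⠀⠀
⠿⠿⠿⠿⠿⠿⠿⠿⠿⠿⠿
⠿⠿⠿⠿⠿⠿⠿⠿⠿⠿⠿

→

⠿⠿⠿⠿⠀⠀⠀⠀⠀⠀⠀
⠂⠂⠿⠿⠀⠀⠀⠀⠀⠀⠀
⠂⠂⠿⠿⠀⠀⠀⠀⠀⠀⠀
⠂⠂⠿⠿⠿⠿⠂⠂⠀⠀⠀
⠛⠂⠿⠿⠿⠿⠂⠂⠀⠀⠀
⠂⠂⠂⠂⠂⣾⠂⠂⠀⠀⠀
⠿⠿⠿⠿⠿⠿⠂⠂⠀⠀⠀
⠿⠿⠿⠿⠿⠿⠂⠂⠀⠀⠀
⠀⠀⠀⠀⠀⠀⠀⠀⠀⠀⠀
⠿⠿⠿⠿⠿⠿⠿⠿⠿⠿⠿
⠿⠿⠿⠿⠿⠿⠿⠿⠿⠿⠿

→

⠿⠿⠿⠀⠀⠀⠀⠀⠀⠀⠀
⠂⠿⠿⠀⠀⠀⠀⠀⠀⠀⠀
⠂⠿⠿⠀⠀⠀⠀⠀⠀⠀⠀
⠂⠿⠿⠿⠿⠂⠂⠂⠀⠀⠀
⠂⠿⠿⠿⠿⠂⠂⠂⠀⠀⠀
⠂⠂⠂⠂⠂⣾⠂⠂⠀⠀⠀
⠿⠿⠿⠿⠿⠂⠂⠂⠀⠀⠀
⠿⠿⠿⠿⠿⠂⠂⠂⠀⠀⠀
⠀⠀⠀⠀⠀⠀⠀⠀⠀⠀⠀
⠿⠿⠿⠿⠿⠿⠿⠿⠿⠿⠿
⠿⠿⠿⠿⠿⠿⠿⠿⠿⠿⠿

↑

⠿⠿⠿⠀⠀⠀⠀⠀⠀⠀⠀
⠿⠿⠿⠀⠀⠀⠀⠀⠀⠀⠀
⠂⠿⠿⠀⠀⠀⠀⠀⠀⠀⠀
⠂⠿⠿⠿⠿⠿⠿⠿⠀⠀⠀
⠂⠿⠿⠿⠿⠂⠂⠂⠀⠀⠀
⠂⠿⠿⠿⠿⣾⠂⠂⠀⠀⠀
⠂⠂⠂⠂⠂⠂⠂⠂⠀⠀⠀
⠿⠿⠿⠿⠿⠂⠂⠂⠀⠀⠀
⠿⠿⠿⠿⠿⠂⠂⠂⠀⠀⠀
⠀⠀⠀⠀⠀⠀⠀⠀⠀⠀⠀
⠿⠿⠿⠿⠿⠿⠿⠿⠿⠿⠿

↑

⠿⠀⠀⠀⠀⠀⠀⠀⠀⠀⠀
⠿⠿⠿⠀⠀⠀⠀⠀⠀⠀⠀
⠿⠿⠿⠀⠀⠀⠀⠀⠀⠀⠀
⠂⠿⠿⠿⠿⠿⠿⠿⠀⠀⠀
⠂⠿⠿⠿⠿⠿⠿⠿⠀⠀⠀
⠂⠿⠿⠿⠿⣾⠂⠂⠀⠀⠀
⠂⠿⠿⠿⠿⠂⠂⠂⠀⠀⠀
⠂⠂⠂⠂⠂⠂⠂⠂⠀⠀⠀
⠿⠿⠿⠿⠿⠂⠂⠂⠀⠀⠀
⠿⠿⠿⠿⠿⠂⠂⠂⠀⠀⠀
⠀⠀⠀⠀⠀⠀⠀⠀⠀⠀⠀

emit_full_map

⠿⠂⠂⠿⠿⠀⠀⠀⠀⠀⠀⠀
⠿⠂⠂⠿⠿⠀⠀⠀⠀⠀⠀⠀
⠿⠂⠂⠿⠿⠀⠀⠀⠀⠀⠀⠀
⠿⠂⠂⠿⠿⠿⠿⠀⠀⠀⠀⠀
⠿⠂⠂⠿⠿⠿⠿⠀⠀⠀⠀⠀
⠂⠂⠛⠂⠂⠿⠿⠿⠿⠿⠿⠿
⠂⠂⠂⠂⠂⠿⠿⠿⠿⠿⠿⠿
⠂⠂⠂⠂⠂⠿⠿⠿⠿⣾⠂⠂
⠀⠀⠛⠛⠂⠿⠿⠿⠿⠂⠂⠂
⠀⠀⠂⠂⠂⠂⠂⠂⠂⠂⠂⠂
⠀⠀⠿⠿⠿⠿⠿⠿⠿⠂⠂⠂
⠀⠀⠿⠿⠿⠿⠿⠿⠿⠂⠂⠂

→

⠀⠀⠀⠀⠀⠀⠀⠀⠀⠀⠿
⠿⠿⠀⠀⠀⠀⠀⠀⠀⠀⠿
⠿⠿⠀⠀⠀⠀⠀⠀⠀⠀⠿
⠿⠿⠿⠿⠿⠿⠿⠿⠀⠀⠿
⠿⠿⠿⠿⠿⠿⠿⠿⠀⠀⠿
⠿⠿⠿⠿⠂⣾⠂⠂⠀⠀⠿
⠿⠿⠿⠿⠂⠂⠂⠂⠀⠀⠿
⠂⠂⠂⠂⠂⠂⠂⠂⠀⠀⠿
⠿⠿⠿⠿⠂⠂⠂⠀⠀⠀⠿
⠿⠿⠿⠿⠂⠂⠂⠀⠀⠀⠿
⠀⠀⠀⠀⠀⠀⠀⠀⠀⠀⠿

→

⠀⠀⠀⠀⠀⠀⠀⠀⠀⠿⠿
⠿⠀⠀⠀⠀⠀⠀⠀⠀⠿⠿
⠿⠀⠀⠀⠀⠀⠀⠀⠀⠿⠿
⠿⠿⠿⠿⠿⠿⠿⠿⠀⠿⠿
⠿⠿⠿⠿⠿⠿⠿⠿⠀⠿⠿
⠿⠿⠿⠂⠂⣾⠂⠿⠀⠿⠿
⠿⠿⠿⠂⠂⠂⠂⠿⠀⠿⠿
⠂⠂⠂⠂⠂⠂⠂⠿⠀⠿⠿
⠿⠿⠿⠂⠂⠂⠀⠀⠀⠿⠿
⠿⠿⠿⠂⠂⠂⠀⠀⠀⠿⠿
⠀⠀⠀⠀⠀⠀⠀⠀⠀⠿⠿

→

⠀⠀⠀⠀⠀⠀⠀⠀⠿⠿⠿
⠀⠀⠀⠀⠀⠀⠀⠀⠿⠿⠿
⠀⠀⠀⠀⠀⠀⠀⠀⠿⠿⠿
⠿⠿⠿⠿⠿⠿⠿⠿⠿⠿⠿
⠿⠿⠿⠿⠿⠿⠿⠿⠿⠿⠿
⠿⠿⠂⠂⠂⣾⠿⠿⠿⠿⠿
⠿⠿⠂⠂⠂⠂⠿⠿⠿⠿⠿
⠂⠂⠂⠂⠂⠂⠿⠿⠿⠿⠿
⠿⠿⠂⠂⠂⠀⠀⠀⠿⠿⠿
⠿⠿⠂⠂⠂⠀⠀⠀⠿⠿⠿
⠀⠀⠀⠀⠀⠀⠀⠀⠿⠿⠿

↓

⠀⠀⠀⠀⠀⠀⠀⠀⠿⠿⠿
⠀⠀⠀⠀⠀⠀⠀⠀⠿⠿⠿
⠿⠿⠿⠿⠿⠿⠿⠿⠿⠿⠿
⠿⠿⠿⠿⠿⠿⠿⠿⠿⠿⠿
⠿⠿⠂⠂⠂⠂⠿⠿⠿⠿⠿
⠿⠿⠂⠂⠂⣾⠿⠿⠿⠿⠿
⠂⠂⠂⠂⠂⠂⠿⠿⠿⠿⠿
⠿⠿⠂⠂⠂⠂⠿⠿⠿⠿⠿
⠿⠿⠂⠂⠂⠀⠀⠀⠿⠿⠿
⠀⠀⠀⠀⠀⠀⠀⠀⠿⠿⠿
⠿⠿⠿⠿⠿⠿⠿⠿⠿⠿⠿

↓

⠀⠀⠀⠀⠀⠀⠀⠀⠿⠿⠿
⠿⠿⠿⠿⠿⠿⠿⠿⠿⠿⠿
⠿⠿⠿⠿⠿⠿⠿⠿⠿⠿⠿
⠿⠿⠂⠂⠂⠂⠿⠿⠿⠿⠿
⠿⠿⠂⠂⠂⠂⠿⠿⠿⠿⠿
⠂⠂⠂⠂⠂⣾⠿⠿⠿⠿⠿
⠿⠿⠂⠂⠂⠂⠿⠿⠿⠿⠿
⠿⠿⠂⠂⠂⠂⠿⠿⠿⠿⠿
⠀⠀⠀⠀⠀⠀⠀⠀⠿⠿⠿
⠿⠿⠿⠿⠿⠿⠿⠿⠿⠿⠿
⠿⠿⠿⠿⠿⠿⠿⠿⠿⠿⠿

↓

⠿⠿⠿⠿⠿⠿⠿⠿⠿⠿⠿
⠿⠿⠿⠿⠿⠿⠿⠿⠿⠿⠿
⠿⠿⠂⠂⠂⠂⠿⠿⠿⠿⠿
⠿⠿⠂⠂⠂⠂⠿⠿⠿⠿⠿
⠂⠂⠂⠂⠂⠂⠿⠿⠿⠿⠿
⠿⠿⠂⠂⠂⣾⠿⠿⠿⠿⠿
⠿⠿⠂⠂⠂⠂⠿⠿⠿⠿⠿
⠀⠀⠀⠿⠿⠿⠿⠿⠿⠿⠿
⠿⠿⠿⠿⠿⠿⠿⠿⠿⠿⠿
⠿⠿⠿⠿⠿⠿⠿⠿⠿⠿⠿
⠿⠿⠿⠿⠿⠿⠿⠿⠿⠿⠿

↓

⠿⠿⠿⠿⠿⠿⠿⠿⠿⠿⠿
⠿⠿⠂⠂⠂⠂⠿⠿⠿⠿⠿
⠿⠿⠂⠂⠂⠂⠿⠿⠿⠿⠿
⠂⠂⠂⠂⠂⠂⠿⠿⠿⠿⠿
⠿⠿⠂⠂⠂⠂⠿⠿⠿⠿⠿
⠿⠿⠂⠂⠂⣾⠿⠿⠿⠿⠿
⠀⠀⠀⠿⠿⠿⠿⠿⠿⠿⠿
⠿⠿⠿⠿⠿⠿⠿⠿⠿⠿⠿
⠿⠿⠿⠿⠿⠿⠿⠿⠿⠿⠿
⠿⠿⠿⠿⠿⠿⠿⠿⠿⠿⠿
⠿⠿⠿⠿⠿⠿⠿⠿⠿⠿⠿

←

⠿⠿⠿⠿⠿⠿⠿⠿⠿⠿⠿
⠿⠿⠿⠂⠂⠂⠂⠿⠿⠿⠿
⠿⠿⠿⠂⠂⠂⠂⠿⠿⠿⠿
⠂⠂⠂⠂⠂⠂⠂⠿⠿⠿⠿
⠿⠿⠿⠂⠂⠂⠂⠿⠿⠿⠿
⠿⠿⠿⠂⠂⣾⠂⠿⠿⠿⠿
⠀⠀⠀⠿⠿⠿⠿⠿⠿⠿⠿
⠿⠿⠿⠿⠿⠿⠿⠿⠿⠿⠿
⠿⠿⠿⠿⠿⠿⠿⠿⠿⠿⠿
⠿⠿⠿⠿⠿⠿⠿⠿⠿⠿⠿
⠿⠿⠿⠿⠿⠿⠿⠿⠿⠿⠿

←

⠿⠿⠿⠿⠿⠿⠿⠿⠿⠿⠿
⠿⠿⠿⠿⠂⠂⠂⠂⠿⠿⠿
⠿⠿⠿⠿⠂⠂⠂⠂⠿⠿⠿
⠂⠂⠂⠂⠂⠂⠂⠂⠿⠿⠿
⠿⠿⠿⠿⠂⠂⠂⠂⠿⠿⠿
⠿⠿⠿⠿⠂⣾⠂⠂⠿⠿⠿
⠀⠀⠀⠿⠿⠿⠿⠿⠿⠿⠿
⠿⠿⠿⠿⠿⠿⠿⠿⠿⠿⠿
⠿⠿⠿⠿⠿⠿⠿⠿⠿⠿⠿
⠿⠿⠿⠿⠿⠿⠿⠿⠿⠿⠿
⠿⠿⠿⠿⠿⠿⠿⠿⠿⠿⠿

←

⠂⠿⠿⠿⠿⠿⠿⠿⠿⠿⠿
⠂⠿⠿⠿⠿⠂⠂⠂⠂⠿⠿
⠂⠿⠿⠿⠿⠂⠂⠂⠂⠿⠿
⠂⠂⠂⠂⠂⠂⠂⠂⠂⠿⠿
⠿⠿⠿⠿⠿⠂⠂⠂⠂⠿⠿
⠿⠿⠿⠿⠿⣾⠂⠂⠂⠿⠿
⠀⠀⠀⠿⠿⠿⠿⠿⠿⠿⠿
⠿⠿⠿⠿⠿⠿⠿⠿⠿⠿⠿
⠿⠿⠿⠿⠿⠿⠿⠿⠿⠿⠿
⠿⠿⠿⠿⠿⠿⠿⠿⠿⠿⠿
⠿⠿⠿⠿⠿⠿⠿⠿⠿⠿⠿

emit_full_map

⠿⠂⠂⠿⠿⠀⠀⠀⠀⠀⠀⠀⠀⠀⠀
⠿⠂⠂⠿⠿⠀⠀⠀⠀⠀⠀⠀⠀⠀⠀
⠿⠂⠂⠿⠿⠀⠀⠀⠀⠀⠀⠀⠀⠀⠀
⠿⠂⠂⠿⠿⠿⠿⠀⠀⠀⠀⠀⠀⠀⠀
⠿⠂⠂⠿⠿⠿⠿⠀⠀⠀⠀⠀⠀⠀⠀
⠂⠂⠛⠂⠂⠿⠿⠿⠿⠿⠿⠿⠿⠿⠿
⠂⠂⠂⠂⠂⠿⠿⠿⠿⠿⠿⠿⠿⠿⠿
⠂⠂⠂⠂⠂⠿⠿⠿⠿⠂⠂⠂⠂⠿⠿
⠀⠀⠛⠛⠂⠿⠿⠿⠿⠂⠂⠂⠂⠿⠿
⠀⠀⠂⠂⠂⠂⠂⠂⠂⠂⠂⠂⠂⠿⠿
⠀⠀⠿⠿⠿⠿⠿⠿⠿⠂⠂⠂⠂⠿⠿
⠀⠀⠿⠿⠿⠿⠿⠿⠿⣾⠂⠂⠂⠿⠿
⠀⠀⠀⠀⠀⠀⠀⠿⠿⠿⠿⠿⠿⠿⠿

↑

⠂⠿⠿⠿⠿⠿⠿⠿⠿⠿⠿
⠂⠿⠿⠿⠿⠿⠿⠿⠿⠿⠿
⠂⠿⠿⠿⠿⠂⠂⠂⠂⠿⠿
⠂⠿⠿⠿⠿⠂⠂⠂⠂⠿⠿
⠂⠂⠂⠂⠂⠂⠂⠂⠂⠿⠿
⠿⠿⠿⠿⠿⣾⠂⠂⠂⠿⠿
⠿⠿⠿⠿⠿⠂⠂⠂⠂⠿⠿
⠀⠀⠀⠿⠿⠿⠿⠿⠿⠿⠿
⠿⠿⠿⠿⠿⠿⠿⠿⠿⠿⠿
⠿⠿⠿⠿⠿⠿⠿⠿⠿⠿⠿
⠿⠿⠿⠿⠿⠿⠿⠿⠿⠿⠿

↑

⠿⠿⠿⠀⠀⠀⠀⠀⠀⠀⠀
⠂⠿⠿⠿⠿⠿⠿⠿⠿⠿⠿
⠂⠿⠿⠿⠿⠿⠿⠿⠿⠿⠿
⠂⠿⠿⠿⠿⠂⠂⠂⠂⠿⠿
⠂⠿⠿⠿⠿⠂⠂⠂⠂⠿⠿
⠂⠂⠂⠂⠂⣾⠂⠂⠂⠿⠿
⠿⠿⠿⠿⠿⠂⠂⠂⠂⠿⠿
⠿⠿⠿⠿⠿⠂⠂⠂⠂⠿⠿
⠀⠀⠀⠿⠿⠿⠿⠿⠿⠿⠿
⠿⠿⠿⠿⠿⠿⠿⠿⠿⠿⠿
⠿⠿⠿⠿⠿⠿⠿⠿⠿⠿⠿

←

⠿⠿⠿⠿⠀⠀⠀⠀⠀⠀⠀
⠂⠂⠿⠿⠿⠿⠿⠿⠿⠿⠿
⠂⠂⠿⠿⠿⠿⠿⠿⠿⠿⠿
⠂⠂⠿⠿⠿⠿⠂⠂⠂⠂⠿
⠛⠂⠿⠿⠿⠿⠂⠂⠂⠂⠿
⠂⠂⠂⠂⠂⣾⠂⠂⠂⠂⠿
⠿⠿⠿⠿⠿⠿⠂⠂⠂⠂⠿
⠿⠿⠿⠿⠿⠿⠂⠂⠂⠂⠿
⠀⠀⠀⠀⠿⠿⠿⠿⠿⠿⠿
⠿⠿⠿⠿⠿⠿⠿⠿⠿⠿⠿
⠿⠿⠿⠿⠿⠿⠿⠿⠿⠿⠿

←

⠂⠿⠿⠿⠿⠀⠀⠀⠀⠀⠀
⠛⠂⠂⠿⠿⠿⠿⠿⠿⠿⠿
⠂⠂⠂⠿⠿⠿⠿⠿⠿⠿⠿
⠂⠂⠂⠿⠿⠿⠿⠂⠂⠂⠂
⠛⠛⠂⠿⠿⠿⠿⠂⠂⠂⠂
⠂⠂⠂⠂⠂⣾⠂⠂⠂⠂⠂
⠿⠿⠿⠿⠿⠿⠿⠂⠂⠂⠂
⠿⠿⠿⠿⠿⠿⠿⠂⠂⠂⠂
⠀⠀⠀⠀⠀⠿⠿⠿⠿⠿⠿
⠿⠿⠿⠿⠿⠿⠿⠿⠿⠿⠿
⠿⠿⠿⠿⠿⠿⠿⠿⠿⠿⠿

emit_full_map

⠿⠂⠂⠿⠿⠀⠀⠀⠀⠀⠀⠀⠀⠀⠀
⠿⠂⠂⠿⠿⠀⠀⠀⠀⠀⠀⠀⠀⠀⠀
⠿⠂⠂⠿⠿⠀⠀⠀⠀⠀⠀⠀⠀⠀⠀
⠿⠂⠂⠿⠿⠿⠿⠀⠀⠀⠀⠀⠀⠀⠀
⠿⠂⠂⠿⠿⠿⠿⠀⠀⠀⠀⠀⠀⠀⠀
⠂⠂⠛⠂⠂⠿⠿⠿⠿⠿⠿⠿⠿⠿⠿
⠂⠂⠂⠂⠂⠿⠿⠿⠿⠿⠿⠿⠿⠿⠿
⠂⠂⠂⠂⠂⠿⠿⠿⠿⠂⠂⠂⠂⠿⠿
⠀⠀⠛⠛⠂⠿⠿⠿⠿⠂⠂⠂⠂⠿⠿
⠀⠀⠂⠂⠂⠂⠂⣾⠂⠂⠂⠂⠂⠿⠿
⠀⠀⠿⠿⠿⠿⠿⠿⠿⠂⠂⠂⠂⠿⠿
⠀⠀⠿⠿⠿⠿⠿⠿⠿⠂⠂⠂⠂⠿⠿
⠀⠀⠀⠀⠀⠀⠀⠿⠿⠿⠿⠿⠿⠿⠿


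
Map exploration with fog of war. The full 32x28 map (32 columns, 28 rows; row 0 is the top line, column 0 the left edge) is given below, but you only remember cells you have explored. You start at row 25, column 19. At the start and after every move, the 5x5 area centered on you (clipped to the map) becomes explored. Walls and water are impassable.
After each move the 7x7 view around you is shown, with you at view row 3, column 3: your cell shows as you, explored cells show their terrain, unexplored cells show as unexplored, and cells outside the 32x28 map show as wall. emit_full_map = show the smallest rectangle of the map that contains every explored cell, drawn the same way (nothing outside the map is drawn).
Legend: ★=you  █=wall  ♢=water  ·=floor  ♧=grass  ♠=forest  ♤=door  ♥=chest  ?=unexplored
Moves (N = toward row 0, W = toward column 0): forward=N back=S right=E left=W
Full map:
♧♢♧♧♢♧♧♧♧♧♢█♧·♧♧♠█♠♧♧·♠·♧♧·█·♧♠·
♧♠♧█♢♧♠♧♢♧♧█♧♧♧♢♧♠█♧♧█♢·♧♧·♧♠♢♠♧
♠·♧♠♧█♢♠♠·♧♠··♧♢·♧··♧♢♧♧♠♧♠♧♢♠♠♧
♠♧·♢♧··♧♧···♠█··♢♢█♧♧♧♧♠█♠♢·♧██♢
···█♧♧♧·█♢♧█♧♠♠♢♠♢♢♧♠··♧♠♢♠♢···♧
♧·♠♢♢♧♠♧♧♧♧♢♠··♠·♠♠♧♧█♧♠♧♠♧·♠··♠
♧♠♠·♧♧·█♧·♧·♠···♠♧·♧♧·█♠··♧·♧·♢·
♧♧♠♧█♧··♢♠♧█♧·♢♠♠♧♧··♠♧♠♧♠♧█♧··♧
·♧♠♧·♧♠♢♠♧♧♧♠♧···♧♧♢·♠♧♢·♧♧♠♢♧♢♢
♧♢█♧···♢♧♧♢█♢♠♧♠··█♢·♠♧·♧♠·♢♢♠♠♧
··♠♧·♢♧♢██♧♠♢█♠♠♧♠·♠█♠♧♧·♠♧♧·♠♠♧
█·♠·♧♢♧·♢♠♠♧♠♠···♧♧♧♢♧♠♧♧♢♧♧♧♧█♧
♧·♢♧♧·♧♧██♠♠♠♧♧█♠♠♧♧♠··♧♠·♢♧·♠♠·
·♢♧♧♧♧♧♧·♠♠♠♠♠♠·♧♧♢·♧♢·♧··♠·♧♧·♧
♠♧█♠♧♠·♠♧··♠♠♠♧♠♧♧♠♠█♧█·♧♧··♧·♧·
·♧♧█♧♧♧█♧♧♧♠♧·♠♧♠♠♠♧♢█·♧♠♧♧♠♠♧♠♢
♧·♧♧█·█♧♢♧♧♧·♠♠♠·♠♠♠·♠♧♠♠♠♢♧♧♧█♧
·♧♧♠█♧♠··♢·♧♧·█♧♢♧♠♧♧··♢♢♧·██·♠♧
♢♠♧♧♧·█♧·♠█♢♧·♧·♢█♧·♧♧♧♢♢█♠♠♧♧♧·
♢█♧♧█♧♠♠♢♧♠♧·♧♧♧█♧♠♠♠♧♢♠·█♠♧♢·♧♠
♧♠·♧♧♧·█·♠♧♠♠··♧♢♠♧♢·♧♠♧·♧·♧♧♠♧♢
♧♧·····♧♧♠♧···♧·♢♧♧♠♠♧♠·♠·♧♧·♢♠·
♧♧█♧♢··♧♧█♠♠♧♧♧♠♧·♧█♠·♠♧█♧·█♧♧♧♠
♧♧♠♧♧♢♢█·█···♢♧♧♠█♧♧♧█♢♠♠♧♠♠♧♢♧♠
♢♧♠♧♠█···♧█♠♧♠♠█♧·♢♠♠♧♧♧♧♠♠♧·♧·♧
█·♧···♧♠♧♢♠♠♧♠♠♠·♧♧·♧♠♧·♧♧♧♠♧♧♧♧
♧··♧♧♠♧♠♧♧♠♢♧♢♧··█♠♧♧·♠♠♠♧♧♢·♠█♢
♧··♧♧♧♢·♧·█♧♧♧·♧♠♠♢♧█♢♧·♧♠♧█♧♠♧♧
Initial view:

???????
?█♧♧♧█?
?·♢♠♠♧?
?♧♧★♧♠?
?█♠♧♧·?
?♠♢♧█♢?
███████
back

?█♧♧♧█?
?·♢♠♠♧?
?♧♧·♧♠?
?█♠★♧·?
?♠♢♧█♢?
███████
███████

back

?·♢♠♠♧?
?♧♧·♧♠?
?█♠♧♧·?
?♠♢★█♢?
███████
███████
███████

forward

?█♧♧♧█?
?·♢♠♠♧?
?♧♧·♧♠?
?█♠★♧·?
?♠♢♧█♢?
███████
███████

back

?·♢♠♠♧?
?♧♧·♧♠?
?█♠♧♧·?
?♠♢★█♢?
███████
███████
███████


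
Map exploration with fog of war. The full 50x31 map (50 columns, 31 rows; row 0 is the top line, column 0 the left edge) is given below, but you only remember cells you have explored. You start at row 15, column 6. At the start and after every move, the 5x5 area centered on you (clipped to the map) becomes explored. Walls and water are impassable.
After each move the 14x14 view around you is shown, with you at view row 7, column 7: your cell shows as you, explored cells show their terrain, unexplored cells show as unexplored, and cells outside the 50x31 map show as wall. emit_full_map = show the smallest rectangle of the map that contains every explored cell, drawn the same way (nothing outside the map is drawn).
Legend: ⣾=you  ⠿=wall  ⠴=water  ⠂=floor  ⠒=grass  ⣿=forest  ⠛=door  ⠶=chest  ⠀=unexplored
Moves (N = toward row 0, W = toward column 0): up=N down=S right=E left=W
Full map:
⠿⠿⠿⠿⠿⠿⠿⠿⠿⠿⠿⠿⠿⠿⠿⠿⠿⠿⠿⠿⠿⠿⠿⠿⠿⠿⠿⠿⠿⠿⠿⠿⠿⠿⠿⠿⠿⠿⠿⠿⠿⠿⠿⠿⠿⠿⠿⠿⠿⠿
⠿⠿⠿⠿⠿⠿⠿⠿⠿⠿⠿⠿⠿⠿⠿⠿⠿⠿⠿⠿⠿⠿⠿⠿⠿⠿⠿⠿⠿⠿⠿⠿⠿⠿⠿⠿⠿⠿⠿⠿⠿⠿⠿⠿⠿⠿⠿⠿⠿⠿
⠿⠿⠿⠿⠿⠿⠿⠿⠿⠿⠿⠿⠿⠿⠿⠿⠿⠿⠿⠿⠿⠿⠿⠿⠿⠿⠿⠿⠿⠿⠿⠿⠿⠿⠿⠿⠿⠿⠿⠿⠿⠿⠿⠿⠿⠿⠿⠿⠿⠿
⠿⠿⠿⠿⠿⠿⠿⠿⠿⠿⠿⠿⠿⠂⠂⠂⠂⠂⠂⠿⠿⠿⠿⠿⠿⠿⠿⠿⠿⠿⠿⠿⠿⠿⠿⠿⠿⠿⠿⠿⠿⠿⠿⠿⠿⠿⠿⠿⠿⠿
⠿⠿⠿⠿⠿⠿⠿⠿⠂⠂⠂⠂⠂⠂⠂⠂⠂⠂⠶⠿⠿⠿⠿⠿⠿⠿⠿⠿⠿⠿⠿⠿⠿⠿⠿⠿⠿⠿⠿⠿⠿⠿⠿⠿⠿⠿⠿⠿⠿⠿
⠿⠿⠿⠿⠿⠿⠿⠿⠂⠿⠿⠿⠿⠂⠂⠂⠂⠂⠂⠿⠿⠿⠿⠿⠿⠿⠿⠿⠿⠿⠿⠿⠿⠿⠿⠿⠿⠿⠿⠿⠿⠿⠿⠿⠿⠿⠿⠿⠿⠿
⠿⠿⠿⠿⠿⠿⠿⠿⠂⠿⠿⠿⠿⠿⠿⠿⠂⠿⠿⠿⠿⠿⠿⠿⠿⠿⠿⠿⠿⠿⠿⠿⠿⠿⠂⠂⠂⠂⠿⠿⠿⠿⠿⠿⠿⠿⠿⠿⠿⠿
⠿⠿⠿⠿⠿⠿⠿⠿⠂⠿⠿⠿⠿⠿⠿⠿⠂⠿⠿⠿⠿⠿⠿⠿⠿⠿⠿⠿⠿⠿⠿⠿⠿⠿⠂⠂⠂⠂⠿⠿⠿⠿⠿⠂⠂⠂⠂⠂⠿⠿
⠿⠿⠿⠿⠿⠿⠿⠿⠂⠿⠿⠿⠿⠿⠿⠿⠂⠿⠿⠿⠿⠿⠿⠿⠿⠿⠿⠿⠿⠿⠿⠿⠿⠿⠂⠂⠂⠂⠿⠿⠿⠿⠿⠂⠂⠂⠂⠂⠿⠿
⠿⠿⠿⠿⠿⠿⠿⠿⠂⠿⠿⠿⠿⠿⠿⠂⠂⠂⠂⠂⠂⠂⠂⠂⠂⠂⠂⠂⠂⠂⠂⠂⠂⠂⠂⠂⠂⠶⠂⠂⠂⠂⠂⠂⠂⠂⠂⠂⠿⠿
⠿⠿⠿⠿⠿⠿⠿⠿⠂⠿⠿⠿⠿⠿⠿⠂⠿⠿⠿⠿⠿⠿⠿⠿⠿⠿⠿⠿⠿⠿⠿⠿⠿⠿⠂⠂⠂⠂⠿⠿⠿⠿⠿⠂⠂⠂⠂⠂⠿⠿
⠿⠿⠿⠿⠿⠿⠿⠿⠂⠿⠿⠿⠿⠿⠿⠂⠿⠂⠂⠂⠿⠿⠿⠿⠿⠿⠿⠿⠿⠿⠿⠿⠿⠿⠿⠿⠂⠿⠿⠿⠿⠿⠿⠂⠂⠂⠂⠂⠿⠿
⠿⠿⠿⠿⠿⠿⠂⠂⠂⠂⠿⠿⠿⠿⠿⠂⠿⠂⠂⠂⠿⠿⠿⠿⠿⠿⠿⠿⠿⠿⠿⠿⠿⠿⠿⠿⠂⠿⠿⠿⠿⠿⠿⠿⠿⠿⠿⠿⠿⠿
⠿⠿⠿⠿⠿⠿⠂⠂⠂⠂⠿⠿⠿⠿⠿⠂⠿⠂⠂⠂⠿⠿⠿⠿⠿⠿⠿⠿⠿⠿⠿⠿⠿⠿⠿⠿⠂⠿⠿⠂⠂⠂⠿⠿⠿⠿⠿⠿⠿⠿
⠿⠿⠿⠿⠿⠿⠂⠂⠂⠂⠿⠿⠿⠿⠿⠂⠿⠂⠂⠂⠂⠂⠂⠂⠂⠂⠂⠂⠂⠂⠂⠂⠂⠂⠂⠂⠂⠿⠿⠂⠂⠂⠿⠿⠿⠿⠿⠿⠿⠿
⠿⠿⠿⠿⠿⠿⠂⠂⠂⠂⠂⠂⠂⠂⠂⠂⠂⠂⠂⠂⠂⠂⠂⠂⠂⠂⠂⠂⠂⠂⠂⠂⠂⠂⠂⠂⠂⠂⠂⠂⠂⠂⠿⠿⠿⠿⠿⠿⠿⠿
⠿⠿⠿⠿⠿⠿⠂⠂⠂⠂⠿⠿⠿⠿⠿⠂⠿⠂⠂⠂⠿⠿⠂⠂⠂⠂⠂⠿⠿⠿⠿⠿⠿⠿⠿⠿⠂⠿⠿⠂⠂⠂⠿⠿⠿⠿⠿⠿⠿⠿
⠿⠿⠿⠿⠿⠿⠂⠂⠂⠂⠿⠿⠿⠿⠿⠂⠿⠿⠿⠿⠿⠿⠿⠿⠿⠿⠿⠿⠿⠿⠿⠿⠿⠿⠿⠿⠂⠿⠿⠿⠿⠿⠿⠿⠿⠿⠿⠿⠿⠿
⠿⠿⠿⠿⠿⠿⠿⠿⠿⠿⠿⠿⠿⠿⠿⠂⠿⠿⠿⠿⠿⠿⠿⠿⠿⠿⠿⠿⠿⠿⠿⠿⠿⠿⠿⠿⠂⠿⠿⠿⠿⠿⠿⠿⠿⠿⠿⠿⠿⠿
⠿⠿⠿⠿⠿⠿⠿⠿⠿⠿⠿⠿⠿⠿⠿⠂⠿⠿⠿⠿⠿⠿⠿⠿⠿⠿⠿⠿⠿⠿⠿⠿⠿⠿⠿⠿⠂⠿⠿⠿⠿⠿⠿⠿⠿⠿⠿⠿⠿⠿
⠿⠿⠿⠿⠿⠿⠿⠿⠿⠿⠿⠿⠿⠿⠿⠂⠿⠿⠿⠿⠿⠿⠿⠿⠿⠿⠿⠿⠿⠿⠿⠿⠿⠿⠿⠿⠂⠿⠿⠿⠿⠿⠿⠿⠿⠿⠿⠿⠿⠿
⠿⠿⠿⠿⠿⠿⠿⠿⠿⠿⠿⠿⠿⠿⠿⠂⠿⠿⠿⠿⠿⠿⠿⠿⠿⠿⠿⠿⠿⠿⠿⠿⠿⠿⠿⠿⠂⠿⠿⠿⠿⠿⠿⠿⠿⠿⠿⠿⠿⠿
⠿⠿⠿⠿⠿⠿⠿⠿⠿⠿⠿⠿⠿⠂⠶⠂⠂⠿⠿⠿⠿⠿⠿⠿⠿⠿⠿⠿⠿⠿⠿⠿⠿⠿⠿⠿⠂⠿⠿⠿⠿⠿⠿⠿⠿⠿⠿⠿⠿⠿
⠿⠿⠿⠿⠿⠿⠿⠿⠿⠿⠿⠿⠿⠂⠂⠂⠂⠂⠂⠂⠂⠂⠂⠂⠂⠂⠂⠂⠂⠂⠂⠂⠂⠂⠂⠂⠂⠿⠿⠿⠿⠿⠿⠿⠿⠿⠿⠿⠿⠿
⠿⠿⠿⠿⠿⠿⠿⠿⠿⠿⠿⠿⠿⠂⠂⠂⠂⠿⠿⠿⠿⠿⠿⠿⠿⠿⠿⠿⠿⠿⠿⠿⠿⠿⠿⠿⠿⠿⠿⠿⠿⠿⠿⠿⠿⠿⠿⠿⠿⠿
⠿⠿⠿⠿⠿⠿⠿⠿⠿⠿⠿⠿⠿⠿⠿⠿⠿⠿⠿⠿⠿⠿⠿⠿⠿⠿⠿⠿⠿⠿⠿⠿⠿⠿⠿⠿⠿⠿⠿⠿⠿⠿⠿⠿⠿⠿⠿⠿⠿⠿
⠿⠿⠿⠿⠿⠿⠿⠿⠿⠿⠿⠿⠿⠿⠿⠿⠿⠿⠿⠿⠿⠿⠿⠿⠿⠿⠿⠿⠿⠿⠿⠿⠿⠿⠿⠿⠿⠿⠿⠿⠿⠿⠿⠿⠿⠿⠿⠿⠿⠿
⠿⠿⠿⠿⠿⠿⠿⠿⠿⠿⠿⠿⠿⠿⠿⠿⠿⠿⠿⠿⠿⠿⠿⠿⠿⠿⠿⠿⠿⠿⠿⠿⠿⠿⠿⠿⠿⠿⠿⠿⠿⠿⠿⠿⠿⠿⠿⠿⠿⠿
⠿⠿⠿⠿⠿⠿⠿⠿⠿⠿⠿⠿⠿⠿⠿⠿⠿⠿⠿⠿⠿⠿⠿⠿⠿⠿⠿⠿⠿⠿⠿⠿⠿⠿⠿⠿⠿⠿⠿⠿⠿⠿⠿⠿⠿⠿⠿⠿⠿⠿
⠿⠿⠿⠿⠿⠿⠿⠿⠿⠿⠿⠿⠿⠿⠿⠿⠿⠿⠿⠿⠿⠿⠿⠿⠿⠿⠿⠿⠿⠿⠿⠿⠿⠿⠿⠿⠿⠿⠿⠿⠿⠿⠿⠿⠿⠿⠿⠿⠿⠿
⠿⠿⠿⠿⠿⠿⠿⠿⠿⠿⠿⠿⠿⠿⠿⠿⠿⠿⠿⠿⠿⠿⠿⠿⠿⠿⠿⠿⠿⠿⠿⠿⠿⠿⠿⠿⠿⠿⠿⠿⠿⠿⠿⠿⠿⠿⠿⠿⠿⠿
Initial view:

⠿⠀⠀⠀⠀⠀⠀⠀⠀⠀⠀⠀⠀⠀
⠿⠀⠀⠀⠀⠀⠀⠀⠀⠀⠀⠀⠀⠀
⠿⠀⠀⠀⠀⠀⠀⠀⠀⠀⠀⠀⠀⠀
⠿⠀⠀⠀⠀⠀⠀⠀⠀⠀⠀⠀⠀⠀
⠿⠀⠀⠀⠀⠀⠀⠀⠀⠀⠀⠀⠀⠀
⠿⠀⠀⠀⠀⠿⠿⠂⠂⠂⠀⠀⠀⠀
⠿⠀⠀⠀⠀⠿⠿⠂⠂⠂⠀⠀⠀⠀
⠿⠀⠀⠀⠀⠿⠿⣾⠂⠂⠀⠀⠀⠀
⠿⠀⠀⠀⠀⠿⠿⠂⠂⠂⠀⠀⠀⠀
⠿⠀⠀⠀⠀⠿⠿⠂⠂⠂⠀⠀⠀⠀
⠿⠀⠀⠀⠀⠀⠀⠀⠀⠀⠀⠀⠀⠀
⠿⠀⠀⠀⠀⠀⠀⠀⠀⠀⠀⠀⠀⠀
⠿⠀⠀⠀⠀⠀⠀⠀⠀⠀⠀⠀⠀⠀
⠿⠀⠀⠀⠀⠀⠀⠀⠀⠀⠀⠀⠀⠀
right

⠀⠀⠀⠀⠀⠀⠀⠀⠀⠀⠀⠀⠀⠀
⠀⠀⠀⠀⠀⠀⠀⠀⠀⠀⠀⠀⠀⠀
⠀⠀⠀⠀⠀⠀⠀⠀⠀⠀⠀⠀⠀⠀
⠀⠀⠀⠀⠀⠀⠀⠀⠀⠀⠀⠀⠀⠀
⠀⠀⠀⠀⠀⠀⠀⠀⠀⠀⠀⠀⠀⠀
⠀⠀⠀⠀⠿⠿⠂⠂⠂⠂⠀⠀⠀⠀
⠀⠀⠀⠀⠿⠿⠂⠂⠂⠂⠀⠀⠀⠀
⠀⠀⠀⠀⠿⠿⠂⣾⠂⠂⠀⠀⠀⠀
⠀⠀⠀⠀⠿⠿⠂⠂⠂⠂⠀⠀⠀⠀
⠀⠀⠀⠀⠿⠿⠂⠂⠂⠂⠀⠀⠀⠀
⠀⠀⠀⠀⠀⠀⠀⠀⠀⠀⠀⠀⠀⠀
⠀⠀⠀⠀⠀⠀⠀⠀⠀⠀⠀⠀⠀⠀
⠀⠀⠀⠀⠀⠀⠀⠀⠀⠀⠀⠀⠀⠀
⠀⠀⠀⠀⠀⠀⠀⠀⠀⠀⠀⠀⠀⠀

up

⠀⠀⠀⠀⠀⠀⠀⠀⠀⠀⠀⠀⠀⠀
⠀⠀⠀⠀⠀⠀⠀⠀⠀⠀⠀⠀⠀⠀
⠀⠀⠀⠀⠀⠀⠀⠀⠀⠀⠀⠀⠀⠀
⠀⠀⠀⠀⠀⠀⠀⠀⠀⠀⠀⠀⠀⠀
⠀⠀⠀⠀⠀⠀⠀⠀⠀⠀⠀⠀⠀⠀
⠀⠀⠀⠀⠀⠿⠂⠂⠂⠂⠀⠀⠀⠀
⠀⠀⠀⠀⠿⠿⠂⠂⠂⠂⠀⠀⠀⠀
⠀⠀⠀⠀⠿⠿⠂⣾⠂⠂⠀⠀⠀⠀
⠀⠀⠀⠀⠿⠿⠂⠂⠂⠂⠀⠀⠀⠀
⠀⠀⠀⠀⠿⠿⠂⠂⠂⠂⠀⠀⠀⠀
⠀⠀⠀⠀⠿⠿⠂⠂⠂⠂⠀⠀⠀⠀
⠀⠀⠀⠀⠀⠀⠀⠀⠀⠀⠀⠀⠀⠀
⠀⠀⠀⠀⠀⠀⠀⠀⠀⠀⠀⠀⠀⠀
⠀⠀⠀⠀⠀⠀⠀⠀⠀⠀⠀⠀⠀⠀

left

⠿⠀⠀⠀⠀⠀⠀⠀⠀⠀⠀⠀⠀⠀
⠿⠀⠀⠀⠀⠀⠀⠀⠀⠀⠀⠀⠀⠀
⠿⠀⠀⠀⠀⠀⠀⠀⠀⠀⠀⠀⠀⠀
⠿⠀⠀⠀⠀⠀⠀⠀⠀⠀⠀⠀⠀⠀
⠿⠀⠀⠀⠀⠀⠀⠀⠀⠀⠀⠀⠀⠀
⠿⠀⠀⠀⠀⠿⠿⠂⠂⠂⠂⠀⠀⠀
⠿⠀⠀⠀⠀⠿⠿⠂⠂⠂⠂⠀⠀⠀
⠿⠀⠀⠀⠀⠿⠿⣾⠂⠂⠂⠀⠀⠀
⠿⠀⠀⠀⠀⠿⠿⠂⠂⠂⠂⠀⠀⠀
⠿⠀⠀⠀⠀⠿⠿⠂⠂⠂⠂⠀⠀⠀
⠿⠀⠀⠀⠀⠿⠿⠂⠂⠂⠂⠀⠀⠀
⠿⠀⠀⠀⠀⠀⠀⠀⠀⠀⠀⠀⠀⠀
⠿⠀⠀⠀⠀⠀⠀⠀⠀⠀⠀⠀⠀⠀
⠿⠀⠀⠀⠀⠀⠀⠀⠀⠀⠀⠀⠀⠀

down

⠿⠀⠀⠀⠀⠀⠀⠀⠀⠀⠀⠀⠀⠀
⠿⠀⠀⠀⠀⠀⠀⠀⠀⠀⠀⠀⠀⠀
⠿⠀⠀⠀⠀⠀⠀⠀⠀⠀⠀⠀⠀⠀
⠿⠀⠀⠀⠀⠀⠀⠀⠀⠀⠀⠀⠀⠀
⠿⠀⠀⠀⠀⠿⠿⠂⠂⠂⠂⠀⠀⠀
⠿⠀⠀⠀⠀⠿⠿⠂⠂⠂⠂⠀⠀⠀
⠿⠀⠀⠀⠀⠿⠿⠂⠂⠂⠂⠀⠀⠀
⠿⠀⠀⠀⠀⠿⠿⣾⠂⠂⠂⠀⠀⠀
⠿⠀⠀⠀⠀⠿⠿⠂⠂⠂⠂⠀⠀⠀
⠿⠀⠀⠀⠀⠿⠿⠂⠂⠂⠂⠀⠀⠀
⠿⠀⠀⠀⠀⠀⠀⠀⠀⠀⠀⠀⠀⠀
⠿⠀⠀⠀⠀⠀⠀⠀⠀⠀⠀⠀⠀⠀
⠿⠀⠀⠀⠀⠀⠀⠀⠀⠀⠀⠀⠀⠀
⠿⠀⠀⠀⠀⠀⠀⠀⠀⠀⠀⠀⠀⠀

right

⠀⠀⠀⠀⠀⠀⠀⠀⠀⠀⠀⠀⠀⠀
⠀⠀⠀⠀⠀⠀⠀⠀⠀⠀⠀⠀⠀⠀
⠀⠀⠀⠀⠀⠀⠀⠀⠀⠀⠀⠀⠀⠀
⠀⠀⠀⠀⠀⠀⠀⠀⠀⠀⠀⠀⠀⠀
⠀⠀⠀⠀⠿⠿⠂⠂⠂⠂⠀⠀⠀⠀
⠀⠀⠀⠀⠿⠿⠂⠂⠂⠂⠀⠀⠀⠀
⠀⠀⠀⠀⠿⠿⠂⠂⠂⠂⠀⠀⠀⠀
⠀⠀⠀⠀⠿⠿⠂⣾⠂⠂⠀⠀⠀⠀
⠀⠀⠀⠀⠿⠿⠂⠂⠂⠂⠀⠀⠀⠀
⠀⠀⠀⠀⠿⠿⠂⠂⠂⠂⠀⠀⠀⠀
⠀⠀⠀⠀⠀⠀⠀⠀⠀⠀⠀⠀⠀⠀
⠀⠀⠀⠀⠀⠀⠀⠀⠀⠀⠀⠀⠀⠀
⠀⠀⠀⠀⠀⠀⠀⠀⠀⠀⠀⠀⠀⠀
⠀⠀⠀⠀⠀⠀⠀⠀⠀⠀⠀⠀⠀⠀

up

⠀⠀⠀⠀⠀⠀⠀⠀⠀⠀⠀⠀⠀⠀
⠀⠀⠀⠀⠀⠀⠀⠀⠀⠀⠀⠀⠀⠀
⠀⠀⠀⠀⠀⠀⠀⠀⠀⠀⠀⠀⠀⠀
⠀⠀⠀⠀⠀⠀⠀⠀⠀⠀⠀⠀⠀⠀
⠀⠀⠀⠀⠀⠀⠀⠀⠀⠀⠀⠀⠀⠀
⠀⠀⠀⠀⠿⠿⠂⠂⠂⠂⠀⠀⠀⠀
⠀⠀⠀⠀⠿⠿⠂⠂⠂⠂⠀⠀⠀⠀
⠀⠀⠀⠀⠿⠿⠂⣾⠂⠂⠀⠀⠀⠀
⠀⠀⠀⠀⠿⠿⠂⠂⠂⠂⠀⠀⠀⠀
⠀⠀⠀⠀⠿⠿⠂⠂⠂⠂⠀⠀⠀⠀
⠀⠀⠀⠀⠿⠿⠂⠂⠂⠂⠀⠀⠀⠀
⠀⠀⠀⠀⠀⠀⠀⠀⠀⠀⠀⠀⠀⠀
⠀⠀⠀⠀⠀⠀⠀⠀⠀⠀⠀⠀⠀⠀
⠀⠀⠀⠀⠀⠀⠀⠀⠀⠀⠀⠀⠀⠀

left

⠿⠀⠀⠀⠀⠀⠀⠀⠀⠀⠀⠀⠀⠀
⠿⠀⠀⠀⠀⠀⠀⠀⠀⠀⠀⠀⠀⠀
⠿⠀⠀⠀⠀⠀⠀⠀⠀⠀⠀⠀⠀⠀
⠿⠀⠀⠀⠀⠀⠀⠀⠀⠀⠀⠀⠀⠀
⠿⠀⠀⠀⠀⠀⠀⠀⠀⠀⠀⠀⠀⠀
⠿⠀⠀⠀⠀⠿⠿⠂⠂⠂⠂⠀⠀⠀
⠿⠀⠀⠀⠀⠿⠿⠂⠂⠂⠂⠀⠀⠀
⠿⠀⠀⠀⠀⠿⠿⣾⠂⠂⠂⠀⠀⠀
⠿⠀⠀⠀⠀⠿⠿⠂⠂⠂⠂⠀⠀⠀
⠿⠀⠀⠀⠀⠿⠿⠂⠂⠂⠂⠀⠀⠀
⠿⠀⠀⠀⠀⠿⠿⠂⠂⠂⠂⠀⠀⠀
⠿⠀⠀⠀⠀⠀⠀⠀⠀⠀⠀⠀⠀⠀
⠿⠀⠀⠀⠀⠀⠀⠀⠀⠀⠀⠀⠀⠀
⠿⠀⠀⠀⠀⠀⠀⠀⠀⠀⠀⠀⠀⠀

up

⠿⠀⠀⠀⠀⠀⠀⠀⠀⠀⠀⠀⠀⠀
⠿⠀⠀⠀⠀⠀⠀⠀⠀⠀⠀⠀⠀⠀
⠿⠀⠀⠀⠀⠀⠀⠀⠀⠀⠀⠀⠀⠀
⠿⠀⠀⠀⠀⠀⠀⠀⠀⠀⠀⠀⠀⠀
⠿⠀⠀⠀⠀⠀⠀⠀⠀⠀⠀⠀⠀⠀
⠿⠀⠀⠀⠀⠿⠿⠿⠿⠂⠀⠀⠀⠀
⠿⠀⠀⠀⠀⠿⠿⠂⠂⠂⠂⠀⠀⠀
⠿⠀⠀⠀⠀⠿⠿⣾⠂⠂⠂⠀⠀⠀
⠿⠀⠀⠀⠀⠿⠿⠂⠂⠂⠂⠀⠀⠀
⠿⠀⠀⠀⠀⠿⠿⠂⠂⠂⠂⠀⠀⠀
⠿⠀⠀⠀⠀⠿⠿⠂⠂⠂⠂⠀⠀⠀
⠿⠀⠀⠀⠀⠿⠿⠂⠂⠂⠂⠀⠀⠀
⠿⠀⠀⠀⠀⠀⠀⠀⠀⠀⠀⠀⠀⠀
⠿⠀⠀⠀⠀⠀⠀⠀⠀⠀⠀⠀⠀⠀

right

⠀⠀⠀⠀⠀⠀⠀⠀⠀⠀⠀⠀⠀⠀
⠀⠀⠀⠀⠀⠀⠀⠀⠀⠀⠀⠀⠀⠀
⠀⠀⠀⠀⠀⠀⠀⠀⠀⠀⠀⠀⠀⠀
⠀⠀⠀⠀⠀⠀⠀⠀⠀⠀⠀⠀⠀⠀
⠀⠀⠀⠀⠀⠀⠀⠀⠀⠀⠀⠀⠀⠀
⠀⠀⠀⠀⠿⠿⠿⠿⠂⠿⠀⠀⠀⠀
⠀⠀⠀⠀⠿⠿⠂⠂⠂⠂⠀⠀⠀⠀
⠀⠀⠀⠀⠿⠿⠂⣾⠂⠂⠀⠀⠀⠀
⠀⠀⠀⠀⠿⠿⠂⠂⠂⠂⠀⠀⠀⠀
⠀⠀⠀⠀⠿⠿⠂⠂⠂⠂⠀⠀⠀⠀
⠀⠀⠀⠀⠿⠿⠂⠂⠂⠂⠀⠀⠀⠀
⠀⠀⠀⠀⠿⠿⠂⠂⠂⠂⠀⠀⠀⠀
⠀⠀⠀⠀⠀⠀⠀⠀⠀⠀⠀⠀⠀⠀
⠀⠀⠀⠀⠀⠀⠀⠀⠀⠀⠀⠀⠀⠀

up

⠀⠀⠀⠀⠀⠀⠀⠀⠀⠀⠀⠀⠀⠀
⠀⠀⠀⠀⠀⠀⠀⠀⠀⠀⠀⠀⠀⠀
⠀⠀⠀⠀⠀⠀⠀⠀⠀⠀⠀⠀⠀⠀
⠀⠀⠀⠀⠀⠀⠀⠀⠀⠀⠀⠀⠀⠀
⠀⠀⠀⠀⠀⠀⠀⠀⠀⠀⠀⠀⠀⠀
⠀⠀⠀⠀⠀⠿⠿⠿⠂⠿⠀⠀⠀⠀
⠀⠀⠀⠀⠿⠿⠿⠿⠂⠿⠀⠀⠀⠀
⠀⠀⠀⠀⠿⠿⠂⣾⠂⠂⠀⠀⠀⠀
⠀⠀⠀⠀⠿⠿⠂⠂⠂⠂⠀⠀⠀⠀
⠀⠀⠀⠀⠿⠿⠂⠂⠂⠂⠀⠀⠀⠀
⠀⠀⠀⠀⠿⠿⠂⠂⠂⠂⠀⠀⠀⠀
⠀⠀⠀⠀⠿⠿⠂⠂⠂⠂⠀⠀⠀⠀
⠀⠀⠀⠀⠿⠿⠂⠂⠂⠂⠀⠀⠀⠀
⠀⠀⠀⠀⠀⠀⠀⠀⠀⠀⠀⠀⠀⠀

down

⠀⠀⠀⠀⠀⠀⠀⠀⠀⠀⠀⠀⠀⠀
⠀⠀⠀⠀⠀⠀⠀⠀⠀⠀⠀⠀⠀⠀
⠀⠀⠀⠀⠀⠀⠀⠀⠀⠀⠀⠀⠀⠀
⠀⠀⠀⠀⠀⠀⠀⠀⠀⠀⠀⠀⠀⠀
⠀⠀⠀⠀⠀⠿⠿⠿⠂⠿⠀⠀⠀⠀
⠀⠀⠀⠀⠿⠿⠿⠿⠂⠿⠀⠀⠀⠀
⠀⠀⠀⠀⠿⠿⠂⠂⠂⠂⠀⠀⠀⠀
⠀⠀⠀⠀⠿⠿⠂⣾⠂⠂⠀⠀⠀⠀
⠀⠀⠀⠀⠿⠿⠂⠂⠂⠂⠀⠀⠀⠀
⠀⠀⠀⠀⠿⠿⠂⠂⠂⠂⠀⠀⠀⠀
⠀⠀⠀⠀⠿⠿⠂⠂⠂⠂⠀⠀⠀⠀
⠀⠀⠀⠀⠿⠿⠂⠂⠂⠂⠀⠀⠀⠀
⠀⠀⠀⠀⠀⠀⠀⠀⠀⠀⠀⠀⠀⠀
⠀⠀⠀⠀⠀⠀⠀⠀⠀⠀⠀⠀⠀⠀

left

⠿⠀⠀⠀⠀⠀⠀⠀⠀⠀⠀⠀⠀⠀
⠿⠀⠀⠀⠀⠀⠀⠀⠀⠀⠀⠀⠀⠀
⠿⠀⠀⠀⠀⠀⠀⠀⠀⠀⠀⠀⠀⠀
⠿⠀⠀⠀⠀⠀⠀⠀⠀⠀⠀⠀⠀⠀
⠿⠀⠀⠀⠀⠀⠿⠿⠿⠂⠿⠀⠀⠀
⠿⠀⠀⠀⠀⠿⠿⠿⠿⠂⠿⠀⠀⠀
⠿⠀⠀⠀⠀⠿⠿⠂⠂⠂⠂⠀⠀⠀
⠿⠀⠀⠀⠀⠿⠿⣾⠂⠂⠂⠀⠀⠀
⠿⠀⠀⠀⠀⠿⠿⠂⠂⠂⠂⠀⠀⠀
⠿⠀⠀⠀⠀⠿⠿⠂⠂⠂⠂⠀⠀⠀
⠿⠀⠀⠀⠀⠿⠿⠂⠂⠂⠂⠀⠀⠀
⠿⠀⠀⠀⠀⠿⠿⠂⠂⠂⠂⠀⠀⠀
⠿⠀⠀⠀⠀⠀⠀⠀⠀⠀⠀⠀⠀⠀
⠿⠀⠀⠀⠀⠀⠀⠀⠀⠀⠀⠀⠀⠀

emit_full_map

⠀⠿⠿⠿⠂⠿
⠿⠿⠿⠿⠂⠿
⠿⠿⠂⠂⠂⠂
⠿⠿⣾⠂⠂⠂
⠿⠿⠂⠂⠂⠂
⠿⠿⠂⠂⠂⠂
⠿⠿⠂⠂⠂⠂
⠿⠿⠂⠂⠂⠂

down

⠿⠀⠀⠀⠀⠀⠀⠀⠀⠀⠀⠀⠀⠀
⠿⠀⠀⠀⠀⠀⠀⠀⠀⠀⠀⠀⠀⠀
⠿⠀⠀⠀⠀⠀⠀⠀⠀⠀⠀⠀⠀⠀
⠿⠀⠀⠀⠀⠀⠿⠿⠿⠂⠿⠀⠀⠀
⠿⠀⠀⠀⠀⠿⠿⠿⠿⠂⠿⠀⠀⠀
⠿⠀⠀⠀⠀⠿⠿⠂⠂⠂⠂⠀⠀⠀
⠿⠀⠀⠀⠀⠿⠿⠂⠂⠂⠂⠀⠀⠀
⠿⠀⠀⠀⠀⠿⠿⣾⠂⠂⠂⠀⠀⠀
⠿⠀⠀⠀⠀⠿⠿⠂⠂⠂⠂⠀⠀⠀
⠿⠀⠀⠀⠀⠿⠿⠂⠂⠂⠂⠀⠀⠀
⠿⠀⠀⠀⠀⠿⠿⠂⠂⠂⠂⠀⠀⠀
⠿⠀⠀⠀⠀⠀⠀⠀⠀⠀⠀⠀⠀⠀
⠿⠀⠀⠀⠀⠀⠀⠀⠀⠀⠀⠀⠀⠀
⠿⠀⠀⠀⠀⠀⠀⠀⠀⠀⠀⠀⠀⠀

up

⠿⠀⠀⠀⠀⠀⠀⠀⠀⠀⠀⠀⠀⠀
⠿⠀⠀⠀⠀⠀⠀⠀⠀⠀⠀⠀⠀⠀
⠿⠀⠀⠀⠀⠀⠀⠀⠀⠀⠀⠀⠀⠀
⠿⠀⠀⠀⠀⠀⠀⠀⠀⠀⠀⠀⠀⠀
⠿⠀⠀⠀⠀⠀⠿⠿⠿⠂⠿⠀⠀⠀
⠿⠀⠀⠀⠀⠿⠿⠿⠿⠂⠿⠀⠀⠀
⠿⠀⠀⠀⠀⠿⠿⠂⠂⠂⠂⠀⠀⠀
⠿⠀⠀⠀⠀⠿⠿⣾⠂⠂⠂⠀⠀⠀
⠿⠀⠀⠀⠀⠿⠿⠂⠂⠂⠂⠀⠀⠀
⠿⠀⠀⠀⠀⠿⠿⠂⠂⠂⠂⠀⠀⠀
⠿⠀⠀⠀⠀⠿⠿⠂⠂⠂⠂⠀⠀⠀
⠿⠀⠀⠀⠀⠿⠿⠂⠂⠂⠂⠀⠀⠀
⠿⠀⠀⠀⠀⠀⠀⠀⠀⠀⠀⠀⠀⠀
⠿⠀⠀⠀⠀⠀⠀⠀⠀⠀⠀⠀⠀⠀

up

⠿⠀⠀⠀⠀⠀⠀⠀⠀⠀⠀⠀⠀⠀
⠿⠀⠀⠀⠀⠀⠀⠀⠀⠀⠀⠀⠀⠀
⠿⠀⠀⠀⠀⠀⠀⠀⠀⠀⠀⠀⠀⠀
⠿⠀⠀⠀⠀⠀⠀⠀⠀⠀⠀⠀⠀⠀
⠿⠀⠀⠀⠀⠀⠀⠀⠀⠀⠀⠀⠀⠀
⠿⠀⠀⠀⠀⠿⠿⠿⠿⠂⠿⠀⠀⠀
⠿⠀⠀⠀⠀⠿⠿⠿⠿⠂⠿⠀⠀⠀
⠿⠀⠀⠀⠀⠿⠿⣾⠂⠂⠂⠀⠀⠀
⠿⠀⠀⠀⠀⠿⠿⠂⠂⠂⠂⠀⠀⠀
⠿⠀⠀⠀⠀⠿⠿⠂⠂⠂⠂⠀⠀⠀
⠿⠀⠀⠀⠀⠿⠿⠂⠂⠂⠂⠀⠀⠀
⠿⠀⠀⠀⠀⠿⠿⠂⠂⠂⠂⠀⠀⠀
⠿⠀⠀⠀⠀⠿⠿⠂⠂⠂⠂⠀⠀⠀
⠿⠀⠀⠀⠀⠀⠀⠀⠀⠀⠀⠀⠀⠀

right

⠀⠀⠀⠀⠀⠀⠀⠀⠀⠀⠀⠀⠀⠀
⠀⠀⠀⠀⠀⠀⠀⠀⠀⠀⠀⠀⠀⠀
⠀⠀⠀⠀⠀⠀⠀⠀⠀⠀⠀⠀⠀⠀
⠀⠀⠀⠀⠀⠀⠀⠀⠀⠀⠀⠀⠀⠀
⠀⠀⠀⠀⠀⠀⠀⠀⠀⠀⠀⠀⠀⠀
⠀⠀⠀⠀⠿⠿⠿⠿⠂⠿⠀⠀⠀⠀
⠀⠀⠀⠀⠿⠿⠿⠿⠂⠿⠀⠀⠀⠀
⠀⠀⠀⠀⠿⠿⠂⣾⠂⠂⠀⠀⠀⠀
⠀⠀⠀⠀⠿⠿⠂⠂⠂⠂⠀⠀⠀⠀
⠀⠀⠀⠀⠿⠿⠂⠂⠂⠂⠀⠀⠀⠀
⠀⠀⠀⠀⠿⠿⠂⠂⠂⠂⠀⠀⠀⠀
⠀⠀⠀⠀⠿⠿⠂⠂⠂⠂⠀⠀⠀⠀
⠀⠀⠀⠀⠿⠿⠂⠂⠂⠂⠀⠀⠀⠀
⠀⠀⠀⠀⠀⠀⠀⠀⠀⠀⠀⠀⠀⠀

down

⠀⠀⠀⠀⠀⠀⠀⠀⠀⠀⠀⠀⠀⠀
⠀⠀⠀⠀⠀⠀⠀⠀⠀⠀⠀⠀⠀⠀
⠀⠀⠀⠀⠀⠀⠀⠀⠀⠀⠀⠀⠀⠀
⠀⠀⠀⠀⠀⠀⠀⠀⠀⠀⠀⠀⠀⠀
⠀⠀⠀⠀⠿⠿⠿⠿⠂⠿⠀⠀⠀⠀
⠀⠀⠀⠀⠿⠿⠿⠿⠂⠿⠀⠀⠀⠀
⠀⠀⠀⠀⠿⠿⠂⠂⠂⠂⠀⠀⠀⠀
⠀⠀⠀⠀⠿⠿⠂⣾⠂⠂⠀⠀⠀⠀
⠀⠀⠀⠀⠿⠿⠂⠂⠂⠂⠀⠀⠀⠀
⠀⠀⠀⠀⠿⠿⠂⠂⠂⠂⠀⠀⠀⠀
⠀⠀⠀⠀⠿⠿⠂⠂⠂⠂⠀⠀⠀⠀
⠀⠀⠀⠀⠿⠿⠂⠂⠂⠂⠀⠀⠀⠀
⠀⠀⠀⠀⠀⠀⠀⠀⠀⠀⠀⠀⠀⠀
⠀⠀⠀⠀⠀⠀⠀⠀⠀⠀⠀⠀⠀⠀

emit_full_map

⠿⠿⠿⠿⠂⠿
⠿⠿⠿⠿⠂⠿
⠿⠿⠂⠂⠂⠂
⠿⠿⠂⣾⠂⠂
⠿⠿⠂⠂⠂⠂
⠿⠿⠂⠂⠂⠂
⠿⠿⠂⠂⠂⠂
⠿⠿⠂⠂⠂⠂


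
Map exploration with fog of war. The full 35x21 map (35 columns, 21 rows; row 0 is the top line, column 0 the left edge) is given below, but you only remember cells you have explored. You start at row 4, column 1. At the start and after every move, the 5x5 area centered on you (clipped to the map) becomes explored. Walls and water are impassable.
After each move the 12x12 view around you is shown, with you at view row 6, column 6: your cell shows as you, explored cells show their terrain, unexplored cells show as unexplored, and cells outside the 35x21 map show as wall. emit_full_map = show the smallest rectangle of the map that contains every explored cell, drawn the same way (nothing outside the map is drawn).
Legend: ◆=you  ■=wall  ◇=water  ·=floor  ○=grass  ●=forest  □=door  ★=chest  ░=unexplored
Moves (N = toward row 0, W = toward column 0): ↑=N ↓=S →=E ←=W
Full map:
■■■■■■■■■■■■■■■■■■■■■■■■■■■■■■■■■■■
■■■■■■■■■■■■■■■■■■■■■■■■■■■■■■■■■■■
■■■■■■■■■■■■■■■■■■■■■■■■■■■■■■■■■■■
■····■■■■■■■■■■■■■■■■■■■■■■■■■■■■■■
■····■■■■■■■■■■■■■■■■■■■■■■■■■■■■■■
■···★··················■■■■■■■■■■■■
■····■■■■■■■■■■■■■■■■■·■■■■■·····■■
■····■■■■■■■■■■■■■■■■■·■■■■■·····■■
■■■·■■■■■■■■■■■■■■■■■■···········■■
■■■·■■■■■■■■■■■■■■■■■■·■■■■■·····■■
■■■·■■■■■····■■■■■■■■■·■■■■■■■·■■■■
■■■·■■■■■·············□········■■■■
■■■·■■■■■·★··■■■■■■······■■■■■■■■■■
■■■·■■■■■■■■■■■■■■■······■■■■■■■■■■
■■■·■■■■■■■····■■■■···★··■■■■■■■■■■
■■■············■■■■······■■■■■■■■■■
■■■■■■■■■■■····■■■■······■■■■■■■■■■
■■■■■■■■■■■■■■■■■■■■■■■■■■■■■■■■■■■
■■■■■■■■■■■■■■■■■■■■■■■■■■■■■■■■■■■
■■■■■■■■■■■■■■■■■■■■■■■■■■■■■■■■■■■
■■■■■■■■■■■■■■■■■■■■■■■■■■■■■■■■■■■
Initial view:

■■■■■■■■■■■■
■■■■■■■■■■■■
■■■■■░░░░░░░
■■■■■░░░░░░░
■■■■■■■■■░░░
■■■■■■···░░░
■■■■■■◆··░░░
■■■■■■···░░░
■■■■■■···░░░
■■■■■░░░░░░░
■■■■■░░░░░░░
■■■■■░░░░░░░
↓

■■■■■■■■■■■■
■■■■■░░░░░░░
■■■■■░░░░░░░
■■■■■■■■■░░░
■■■■■■···░░░
■■■■■■···░░░
■■■■■■◆··░░░
■■■■■■···░░░
■■■■■■···░░░
■■■■■░░░░░░░
■■■■■░░░░░░░
■■■■■░░░░░░░

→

■■■■■■■■■■■■
■■■■░░░░░░░░
■■■■░░░░░░░░
■■■■■■■■░░░░
■■■■■····░░░
■■■■■····░░░
■■■■■·◆·★░░░
■■■■■····░░░
■■■■■····░░░
■■■■░░░░░░░░
■■■■░░░░░░░░
■■■■░░░░░░░░

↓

■■■■░░░░░░░░
■■■■░░░░░░░░
■■■■■■■■░░░░
■■■■■····░░░
■■■■■····░░░
■■■■■···★░░░
■■■■■·◆··░░░
■■■■■····░░░
■■■■■■■·■░░░
■■■■░░░░░░░░
■■■■░░░░░░░░
■■■■░░░░░░░░

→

■■■░░░░░░░░░
■■■░░░░░░░░░
■■■■■■■░░░░░
■■■■····░░░░
■■■■····■░░░
■■■■···★·░░░
■■■■··◆·■░░░
■■■■····■░░░
■■■■■■·■■░░░
■■■░░░░░░░░░
■■■░░░░░░░░░
■■■░░░░░░░░░

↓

■■■░░░░░░░░░
■■■■■■■░░░░░
■■■■····░░░░
■■■■····■░░░
■■■■···★·░░░
■■■■····■░░░
■■■■··◆·■░░░
■■■■■■·■■░░░
■■■░■■·■■░░░
■■■░░░░░░░░░
■■■░░░░░░░░░
■■■░░░░░░░░░

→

■■░░░░░░░░░░
■■■■■■░░░░░░
■■■····░░░░░
■■■····■░░░░
■■■···★··░░░
■■■····■■░░░
■■■···◆■■░░░
■■■■■·■■■░░░
■■░■■·■■■░░░
■■░░░░░░░░░░
■■░░░░░░░░░░
■■░░░░░░░░░░

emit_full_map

■■■■░░░
■····░░
■····■░
■···★··
■····■■
■···◆■■
■■■·■■■
░■■·■■■

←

■■■░░░░░░░░░
■■■■■■■░░░░░
■■■■····░░░░
■■■■····■░░░
■■■■···★··░░
■■■■····■■░░
■■■■··◆·■■░░
■■■■■■·■■■░░
■■■░■■·■■■░░
■■■░░░░░░░░░
■■■░░░░░░░░░
■■■░░░░░░░░░

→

■■░░░░░░░░░░
■■■■■■░░░░░░
■■■····░░░░░
■■■····■░░░░
■■■···★··░░░
■■■····■■░░░
■■■···◆■■░░░
■■■■■·■■■░░░
■■░■■·■■■░░░
■■░░░░░░░░░░
■■░░░░░░░░░░
■■░░░░░░░░░░

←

■■■░░░░░░░░░
■■■■■■■░░░░░
■■■■····░░░░
■■■■····■░░░
■■■■···★··░░
■■■■····■■░░
■■■■··◆·■■░░
■■■■■■·■■■░░
■■■░■■·■■■░░
■■■░░░░░░░░░
■■■░░░░░░░░░
■■■░░░░░░░░░

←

■■■■░░░░░░░░
■■■■■■■■░░░░
■■■■■····░░░
■■■■■····■░░
■■■■■···★··░
■■■■■····■■░
■■■■■·◆··■■░
■■■■■■■·■■■░
■■■■■■■·■■■░
■■■■░░░░░░░░
■■■■░░░░░░░░
■■■■░░░░░░░░

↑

■■■■░░░░░░░░
■■■■░░░░░░░░
■■■■■■■■░░░░
■■■■■····░░░
■■■■■····■░░
■■■■■···★··░
■■■■■·◆··■■░
■■■■■····■■░
■■■■■■■·■■■░
■■■■■■■·■■■░
■■■■░░░░░░░░
■■■■░░░░░░░░

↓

■■■■░░░░░░░░
■■■■■■■■░░░░
■■■■■····░░░
■■■■■····■░░
■■■■■···★··░
■■■■■····■■░
■■■■■·◆··■■░
■■■■■■■·■■■░
■■■■■■■·■■■░
■■■■░░░░░░░░
■■■■░░░░░░░░
■■■■░░░░░░░░

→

■■■░░░░░░░░░
■■■■■■■░░░░░
■■■■····░░░░
■■■■····■░░░
■■■■···★··░░
■■■■····■■░░
■■■■··◆·■■░░
■■■■■■·■■■░░
■■■■■■·■■■░░
■■■░░░░░░░░░
■■■░░░░░░░░░
■■■░░░░░░░░░

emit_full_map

■■■■░░░
■····░░
■····■░
■···★··
■····■■
■··◆·■■
■■■·■■■
■■■·■■■

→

■■░░░░░░░░░░
■■■■■■░░░░░░
■■■····░░░░░
■■■····■░░░░
■■■···★··░░░
■■■····■■░░░
■■■···◆■■░░░
■■■■■·■■■░░░
■■■■■·■■■░░░
■■░░░░░░░░░░
■■░░░░░░░░░░
■■░░░░░░░░░░

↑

■■░░░░░░░░░░
■■░░░░░░░░░░
■■■■■■░░░░░░
■■■····░░░░░
■■■····■■░░░
■■■···★··░░░
■■■···◆■■░░░
■■■····■■░░░
■■■■■·■■■░░░
■■■■■·■■■░░░
■■░░░░░░░░░░
■■░░░░░░░░░░

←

■■■░░░░░░░░░
■■■░░░░░░░░░
■■■■■■■░░░░░
■■■■····░░░░
■■■■····■■░░
■■■■···★··░░
■■■■··◆·■■░░
■■■■····■■░░
■■■■■■·■■■░░
■■■■■■·■■■░░
■■■░░░░░░░░░
■■■░░░░░░░░░

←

■■■■░░░░░░░░
■■■■░░░░░░░░
■■■■■■■■░░░░
■■■■■····░░░
■■■■■····■■░
■■■■■···★··░
■■■■■·◆··■■░
■■■■■····■■░
■■■■■■■·■■■░
■■■■■■■·■■■░
■■■■░░░░░░░░
■■■■░░░░░░░░

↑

■■■■■■■■■■■■
■■■■░░░░░░░░
■■■■░░░░░░░░
■■■■■■■■░░░░
■■■■■····░░░
■■■■■····■■░
■■■■■·◆·★··░
■■■■■····■■░
■■■■■····■■░
■■■■■■■·■■■░
■■■■■■■·■■■░
■■■■░░░░░░░░

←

■■■■■■■■■■■■
■■■■■░░░░░░░
■■■■■░░░░░░░
■■■■■■■■■░░░
■■■■■■····░░
■■■■■■····■■
■■■■■■◆··★··
■■■■■■····■■
■■■■■■····■■
■■■■■■■■·■■■
■■■■■■■■·■■■
■■■■■░░░░░░░

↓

■■■■■░░░░░░░
■■■■■░░░░░░░
■■■■■■■■■░░░
■■■■■■····░░
■■■■■■····■■
■■■■■■···★··
■■■■■■◆···■■
■■■■■■····■■
■■■■■■■■·■■■
■■■■■■■■·■■■
■■■■■░░░░░░░
■■■■■░░░░░░░

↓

■■■■■░░░░░░░
■■■■■■■■■░░░
■■■■■■····░░
■■■■■■····■■
■■■■■■···★··
■■■■■■····■■
■■■■■■◆···■■
■■■■■■■■·■■■
■■■■■■■■·■■■
■■■■■░░░░░░░
■■■■■░░░░░░░
■■■■■░░░░░░░

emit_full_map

■■■■░░░
■····░░
■····■■
■···★··
■····■■
■◆···■■
■■■·■■■
■■■·■■■

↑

■■■■■░░░░░░░
■■■■■░░░░░░░
■■■■■■■■■░░░
■■■■■■····░░
■■■■■■····■■
■■■■■■···★··
■■■■■■◆···■■
■■■■■■····■■
■■■■■■■■·■■■
■■■■■■■■·■■■
■■■■■░░░░░░░
■■■■■░░░░░░░

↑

■■■■■■■■■■■■
■■■■■░░░░░░░
■■■■■░░░░░░░
■■■■■■■■■░░░
■■■■■■····░░
■■■■■■····■■
■■■■■■◆··★··
■■■■■■····■■
■■■■■■····■■
■■■■■■■■·■■■
■■■■■■■■·■■■
■■■■■░░░░░░░

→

■■■■■■■■■■■■
■■■■░░░░░░░░
■■■■░░░░░░░░
■■■■■■■■░░░░
■■■■■····░░░
■■■■■····■■░
■■■■■·◆·★··░
■■■■■····■■░
■■■■■····■■░
■■■■■■■·■■■░
■■■■■■■·■■■░
■■■■░░░░░░░░

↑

■■■■■■■■■■■■
■■■■■■■■■■■■
■■■■░░░░░░░░
■■■■░░░░░░░░
■■■■■■■■■░░░
■■■■■····░░░
■■■■■·◆··■■░
■■■■■···★··░
■■■■■····■■░
■■■■■····■■░
■■■■■■■·■■■░
■■■■■■■·■■■░

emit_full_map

■■■■■░░
■····░░
■·◆··■■
■···★··
■····■■
■····■■
■■■·■■■
■■■·■■■
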